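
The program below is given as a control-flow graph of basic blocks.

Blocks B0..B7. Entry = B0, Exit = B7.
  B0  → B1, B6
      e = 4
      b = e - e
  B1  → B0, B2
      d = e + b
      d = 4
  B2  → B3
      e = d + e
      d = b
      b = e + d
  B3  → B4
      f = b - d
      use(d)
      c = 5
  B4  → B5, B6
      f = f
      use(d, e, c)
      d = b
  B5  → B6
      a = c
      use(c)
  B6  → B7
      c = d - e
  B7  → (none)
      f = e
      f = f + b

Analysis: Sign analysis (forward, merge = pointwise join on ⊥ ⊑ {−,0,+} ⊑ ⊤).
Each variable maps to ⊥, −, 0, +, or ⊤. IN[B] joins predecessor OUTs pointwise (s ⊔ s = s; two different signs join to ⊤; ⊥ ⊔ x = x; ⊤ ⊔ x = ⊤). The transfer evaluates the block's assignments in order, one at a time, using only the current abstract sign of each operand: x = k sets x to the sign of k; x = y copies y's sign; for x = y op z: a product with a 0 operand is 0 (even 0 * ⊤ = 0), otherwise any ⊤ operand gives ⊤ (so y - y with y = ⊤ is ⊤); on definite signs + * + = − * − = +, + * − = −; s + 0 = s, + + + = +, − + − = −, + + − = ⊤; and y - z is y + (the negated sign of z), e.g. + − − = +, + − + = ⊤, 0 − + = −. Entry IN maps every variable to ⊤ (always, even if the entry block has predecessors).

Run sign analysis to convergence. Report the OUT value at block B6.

Answer: {a: ⊤, b: ⊤, c: ⊤, d: ⊤, e: +, f: ⊤}

Trace:
Fixpoint table:
  B0: | IN=(all ⊤) | OUT={e:+; rest ⊤}
  B1: | IN={e:+; rest ⊤} | OUT={d:+, e:+; rest ⊤}
  B2: | IN={d:+, e:+; rest ⊤} | OUT={e:+; rest ⊤}
  B3: | IN={e:+; rest ⊤} | OUT={c:+, e:+; rest ⊤}
  B4: | IN={c:+, e:+; rest ⊤} | OUT={c:+, e:+; rest ⊤}
  B5: | IN={c:+, e:+; rest ⊤} | OUT={a:+, c:+, e:+; rest ⊤}
  B6: | IN={e:+; rest ⊤} | OUT={e:+; rest ⊤}
  B7: | IN={e:+; rest ⊤} | OUT={e:+; rest ⊤}

Merge at B6: IN[B6] = OUT[B0] ⊔ OUT[B4] ⊔ OUT[B5] = {a: ⊤, b: ⊤, c: ⊤, d: ⊤, e: +, f: ⊤}
Applying B6's transfer function to that IN value gives OUT[B6] (row B6 above).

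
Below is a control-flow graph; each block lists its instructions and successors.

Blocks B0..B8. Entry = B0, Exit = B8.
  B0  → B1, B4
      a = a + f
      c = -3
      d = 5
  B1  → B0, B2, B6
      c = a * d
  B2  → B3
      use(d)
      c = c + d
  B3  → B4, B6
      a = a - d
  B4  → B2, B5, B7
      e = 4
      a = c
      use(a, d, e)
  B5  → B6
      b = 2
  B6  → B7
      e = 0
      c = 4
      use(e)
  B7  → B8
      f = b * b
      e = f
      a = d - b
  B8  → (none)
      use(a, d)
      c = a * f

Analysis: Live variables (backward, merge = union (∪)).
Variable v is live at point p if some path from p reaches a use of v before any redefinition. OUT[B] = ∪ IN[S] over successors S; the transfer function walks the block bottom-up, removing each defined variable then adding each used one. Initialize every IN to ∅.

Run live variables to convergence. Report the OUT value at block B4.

Per-block solution:
  B0:  IN={a, b, f}  OUT={a, b, c, d, f}
  B1:  IN={a, b, d, f}  OUT={a, b, c, d, f}
  B2:  IN={a, b, c, d}  OUT={a, b, c, d}
  B3:  IN={a, b, c, d}  OUT={b, c, d}
  B4:  IN={b, c, d}  OUT={a, b, c, d}
  B5:  IN={d}  OUT={b, d}
  B6:  IN={b, d}  OUT={b, d}
  B7:  IN={b, d}  OUT={a, d, f}
  B8:  IN={a, d, f}  OUT={}

Merge at B4: OUT[B4] = IN[B2] ⊔ IN[B5] ⊔ IN[B7] = {a, b, c, d}

Answer: {a, b, c, d}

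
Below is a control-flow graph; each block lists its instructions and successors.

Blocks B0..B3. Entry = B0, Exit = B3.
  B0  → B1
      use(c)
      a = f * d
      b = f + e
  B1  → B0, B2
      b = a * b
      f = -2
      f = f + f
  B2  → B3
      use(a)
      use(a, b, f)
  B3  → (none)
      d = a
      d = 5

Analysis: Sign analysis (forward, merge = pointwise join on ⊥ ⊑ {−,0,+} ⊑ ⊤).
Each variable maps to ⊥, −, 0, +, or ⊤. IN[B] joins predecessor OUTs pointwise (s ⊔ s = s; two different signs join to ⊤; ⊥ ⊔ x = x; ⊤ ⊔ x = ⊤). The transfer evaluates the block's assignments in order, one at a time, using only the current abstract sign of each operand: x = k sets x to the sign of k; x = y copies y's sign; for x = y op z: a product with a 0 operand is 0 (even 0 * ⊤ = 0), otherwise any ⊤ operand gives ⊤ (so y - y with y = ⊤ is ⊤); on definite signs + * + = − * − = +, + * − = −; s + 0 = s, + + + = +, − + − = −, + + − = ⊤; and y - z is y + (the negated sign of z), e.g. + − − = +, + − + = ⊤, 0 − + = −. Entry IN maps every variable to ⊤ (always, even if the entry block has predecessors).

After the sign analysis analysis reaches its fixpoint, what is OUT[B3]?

Answer: {a: ⊤, b: ⊤, c: ⊤, d: +, e: ⊤, f: -}

Working:
Per-block solution:
  B0:   IN=(all ⊤)   OUT=(all ⊤)
  B1:   IN=(all ⊤)   OUT={f:-; rest ⊤}
  B2:   IN={f:-; rest ⊤}   OUT={f:-; rest ⊤}
  B3:   IN={f:-; rest ⊤}   OUT={d:+, f:-; rest ⊤}

Merge at B3: IN[B3] = OUT[B2] = {a: ⊤, b: ⊤, c: ⊤, d: ⊤, e: ⊤, f: -}
Applying B3's transfer function to that IN value gives OUT[B3] (row B3 above).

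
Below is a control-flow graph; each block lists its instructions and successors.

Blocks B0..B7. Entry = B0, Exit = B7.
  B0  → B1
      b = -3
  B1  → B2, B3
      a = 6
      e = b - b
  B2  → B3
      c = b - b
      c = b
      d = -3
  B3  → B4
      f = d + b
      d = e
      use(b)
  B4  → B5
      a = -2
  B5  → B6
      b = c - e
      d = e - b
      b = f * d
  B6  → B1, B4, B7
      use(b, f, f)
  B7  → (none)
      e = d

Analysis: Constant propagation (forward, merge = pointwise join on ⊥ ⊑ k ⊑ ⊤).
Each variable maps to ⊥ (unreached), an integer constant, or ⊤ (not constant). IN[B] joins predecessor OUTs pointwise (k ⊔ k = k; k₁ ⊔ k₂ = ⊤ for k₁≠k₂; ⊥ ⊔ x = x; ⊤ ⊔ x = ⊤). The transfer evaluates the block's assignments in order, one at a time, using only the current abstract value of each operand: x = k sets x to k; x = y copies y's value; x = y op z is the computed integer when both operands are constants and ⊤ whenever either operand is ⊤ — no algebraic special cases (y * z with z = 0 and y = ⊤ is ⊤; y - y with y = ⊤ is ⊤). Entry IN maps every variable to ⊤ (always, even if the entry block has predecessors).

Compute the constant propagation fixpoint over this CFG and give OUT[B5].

Answer: {a: -2, b: ⊤, c: ⊤, d: ⊤, e: ⊤, f: ⊤}

Working:
Converged values:
  B0:   IN=(all ⊤)   OUT={b:-3; rest ⊤}
  B1:   IN=(all ⊤)   OUT={a:6; rest ⊤}
  B2:   IN={a:6; rest ⊤}   OUT={a:6, d:-3; rest ⊤}
  B3:   IN={a:6; rest ⊤}   OUT={a:6; rest ⊤}
  B4:   IN=(all ⊤)   OUT={a:-2; rest ⊤}
  B5:   IN={a:-2; rest ⊤}   OUT={a:-2; rest ⊤}
  B6:   IN={a:-2; rest ⊤}   OUT={a:-2; rest ⊤}
  B7:   IN={a:-2; rest ⊤}   OUT={a:-2; rest ⊤}

Merge at B5: IN[B5] = OUT[B4] = {a: -2, b: ⊤, c: ⊤, d: ⊤, e: ⊤, f: ⊤}
Applying B5's transfer function to that IN value gives OUT[B5] (row B5 above).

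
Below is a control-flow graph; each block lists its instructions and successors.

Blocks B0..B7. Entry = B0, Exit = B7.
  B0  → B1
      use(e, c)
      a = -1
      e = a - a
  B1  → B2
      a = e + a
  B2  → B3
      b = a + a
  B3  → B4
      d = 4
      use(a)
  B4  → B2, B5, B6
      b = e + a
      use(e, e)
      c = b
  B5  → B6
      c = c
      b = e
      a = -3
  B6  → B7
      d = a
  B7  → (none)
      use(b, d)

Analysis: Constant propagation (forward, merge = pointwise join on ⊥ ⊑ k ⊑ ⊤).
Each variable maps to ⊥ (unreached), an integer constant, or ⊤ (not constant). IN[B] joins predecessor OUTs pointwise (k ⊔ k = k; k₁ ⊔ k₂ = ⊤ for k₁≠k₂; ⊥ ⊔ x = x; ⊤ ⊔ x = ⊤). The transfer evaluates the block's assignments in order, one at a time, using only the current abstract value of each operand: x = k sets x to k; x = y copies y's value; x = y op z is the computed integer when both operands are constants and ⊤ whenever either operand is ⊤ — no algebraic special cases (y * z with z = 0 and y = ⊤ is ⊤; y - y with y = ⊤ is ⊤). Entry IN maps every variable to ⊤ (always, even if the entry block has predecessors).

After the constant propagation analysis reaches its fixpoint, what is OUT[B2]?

Answer: {a: -1, b: -2, c: ⊤, d: ⊤, e: 0, f: ⊤}

Working:
Converged values:
  B0: | IN=(all ⊤) | OUT={a:-1, e:0; rest ⊤}
  B1: | IN={a:-1, e:0; rest ⊤} | OUT={a:-1, e:0; rest ⊤}
  B2: | IN={a:-1, e:0; rest ⊤} | OUT={a:-1, b:-2, e:0; rest ⊤}
  B3: | IN={a:-1, b:-2, e:0; rest ⊤} | OUT={a:-1, b:-2, d:4, e:0; rest ⊤}
  B4: | IN={a:-1, b:-2, d:4, e:0; rest ⊤} | OUT={a:-1, b:-1, c:-1, d:4, e:0; rest ⊤}
  B5: | IN={a:-1, b:-1, c:-1, d:4, e:0; rest ⊤} | OUT={a:-3, b:0, c:-1, d:4, e:0; rest ⊤}
  B6: | IN={c:-1, d:4, e:0; rest ⊤} | OUT={c:-1, e:0; rest ⊤}
  B7: | IN={c:-1, e:0; rest ⊤} | OUT={c:-1, e:0; rest ⊤}

Merge at B2: IN[B2] = OUT[B1] ⊔ OUT[B4] = {a: -1, b: ⊤, c: ⊤, d: ⊤, e: 0, f: ⊤}
Applying B2's transfer function to that IN value gives OUT[B2] (row B2 above).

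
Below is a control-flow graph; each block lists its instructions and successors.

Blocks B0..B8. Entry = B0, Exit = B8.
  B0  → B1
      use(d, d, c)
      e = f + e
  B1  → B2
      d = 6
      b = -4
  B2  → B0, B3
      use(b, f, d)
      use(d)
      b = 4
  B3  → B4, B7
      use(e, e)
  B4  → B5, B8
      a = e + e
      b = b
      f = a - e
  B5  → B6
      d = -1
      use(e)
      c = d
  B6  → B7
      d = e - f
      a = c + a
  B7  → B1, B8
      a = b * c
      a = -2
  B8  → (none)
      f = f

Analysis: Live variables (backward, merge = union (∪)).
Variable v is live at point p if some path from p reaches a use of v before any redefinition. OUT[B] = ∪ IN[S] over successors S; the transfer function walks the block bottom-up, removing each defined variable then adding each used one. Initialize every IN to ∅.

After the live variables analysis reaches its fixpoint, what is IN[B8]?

Converged values:
  B0:  IN={c, d, e, f}  OUT={c, e, f}
  B1:  IN={c, e, f}  OUT={b, c, d, e, f}
  B2:  IN={b, c, d, e, f}  OUT={b, c, d, e, f}
  B3:  IN={b, c, e, f}  OUT={b, c, e, f}
  B4:  IN={b, e}  OUT={a, b, e, f}
  B5:  IN={a, b, e, f}  OUT={a, b, c, e, f}
  B6:  IN={a, b, c, e, f}  OUT={b, c, e, f}
  B7:  IN={b, c, e, f}  OUT={c, e, f}
  B8:  IN={f}  OUT={}

B8 is the boundary node: OUT[B8] = {}
Applying B8's transfer function to that OUT value gives IN[B8] (row B8 above).

Answer: {f}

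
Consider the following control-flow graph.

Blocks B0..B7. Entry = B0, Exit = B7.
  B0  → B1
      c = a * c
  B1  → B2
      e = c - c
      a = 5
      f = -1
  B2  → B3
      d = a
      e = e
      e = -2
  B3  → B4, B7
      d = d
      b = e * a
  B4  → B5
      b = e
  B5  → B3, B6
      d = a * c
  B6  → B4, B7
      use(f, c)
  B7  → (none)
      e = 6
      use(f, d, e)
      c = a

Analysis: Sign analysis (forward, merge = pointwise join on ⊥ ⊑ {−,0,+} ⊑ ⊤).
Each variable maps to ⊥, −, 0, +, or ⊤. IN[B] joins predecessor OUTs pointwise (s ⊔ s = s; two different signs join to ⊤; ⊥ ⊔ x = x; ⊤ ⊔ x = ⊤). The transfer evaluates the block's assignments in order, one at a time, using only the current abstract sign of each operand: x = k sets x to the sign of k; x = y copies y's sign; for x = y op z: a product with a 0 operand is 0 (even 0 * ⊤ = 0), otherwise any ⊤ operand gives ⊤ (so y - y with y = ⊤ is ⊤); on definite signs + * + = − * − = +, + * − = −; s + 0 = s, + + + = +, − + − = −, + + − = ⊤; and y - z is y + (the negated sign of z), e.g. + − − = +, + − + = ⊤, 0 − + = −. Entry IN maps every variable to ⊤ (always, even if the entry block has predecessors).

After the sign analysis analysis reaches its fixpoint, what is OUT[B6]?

Answer: {a: +, b: -, c: ⊤, d: ⊤, e: -, f: -}

Derivation:
Fixpoint table:
  B0:   IN=(all ⊤)   OUT=(all ⊤)
  B1:   IN=(all ⊤)   OUT={a:+, f:-; rest ⊤}
  B2:   IN={a:+, f:-; rest ⊤}   OUT={a:+, d:+, e:-, f:-; rest ⊤}
  B3:   IN={a:+, e:-, f:-; rest ⊤}   OUT={a:+, b:-, e:-, f:-; rest ⊤}
  B4:   IN={a:+, b:-, e:-, f:-; rest ⊤}   OUT={a:+, b:-, e:-, f:-; rest ⊤}
  B5:   IN={a:+, b:-, e:-, f:-; rest ⊤}   OUT={a:+, b:-, e:-, f:-; rest ⊤}
  B6:   IN={a:+, b:-, e:-, f:-; rest ⊤}   OUT={a:+, b:-, e:-, f:-; rest ⊤}
  B7:   IN={a:+, b:-, e:-, f:-; rest ⊤}   OUT={a:+, b:-, c:+, e:+, f:-; rest ⊤}

Merge at B6: IN[B6] = OUT[B5] = {a: +, b: -, c: ⊤, d: ⊤, e: -, f: -}
Applying B6's transfer function to that IN value gives OUT[B6] (row B6 above).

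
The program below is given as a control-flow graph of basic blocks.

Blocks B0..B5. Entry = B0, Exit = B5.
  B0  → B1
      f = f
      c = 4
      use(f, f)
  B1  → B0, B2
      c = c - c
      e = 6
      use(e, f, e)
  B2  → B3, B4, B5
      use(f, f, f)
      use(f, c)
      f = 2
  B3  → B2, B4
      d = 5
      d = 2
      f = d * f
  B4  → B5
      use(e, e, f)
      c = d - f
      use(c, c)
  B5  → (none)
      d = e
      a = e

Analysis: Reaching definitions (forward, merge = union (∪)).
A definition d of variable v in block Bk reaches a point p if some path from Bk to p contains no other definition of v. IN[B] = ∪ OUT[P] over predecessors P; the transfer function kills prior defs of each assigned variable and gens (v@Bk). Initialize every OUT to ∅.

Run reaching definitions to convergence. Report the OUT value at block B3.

Converged values:
  B0:   IN={c@B1, e@B1, f@B0}   OUT={c@B0, e@B1, f@B0}
  B1:   IN={c@B0, e@B1, f@B0}   OUT={c@B1, e@B1, f@B0}
  B2:   IN={c@B1, d@B3, e@B1, f@B0, f@B3}   OUT={c@B1, d@B3, e@B1, f@B2}
  B3:   IN={c@B1, d@B3, e@B1, f@B2}   OUT={c@B1, d@B3, e@B1, f@B3}
  B4:   IN={c@B1, d@B3, e@B1, f@B2, f@B3}   OUT={c@B4, d@B3, e@B1, f@B2, f@B3}
  B5:   IN={c@B1, c@B4, d@B3, e@B1, f@B2, f@B3}   OUT={a@B5, c@B1, c@B4, d@B5, e@B1, f@B2, f@B3}

Merge at B3: IN[B3] = OUT[B2] = {c@B1, d@B3, e@B1, f@B2}
Applying B3's transfer function to that IN value gives OUT[B3] (row B3 above).

Answer: {c@B1, d@B3, e@B1, f@B3}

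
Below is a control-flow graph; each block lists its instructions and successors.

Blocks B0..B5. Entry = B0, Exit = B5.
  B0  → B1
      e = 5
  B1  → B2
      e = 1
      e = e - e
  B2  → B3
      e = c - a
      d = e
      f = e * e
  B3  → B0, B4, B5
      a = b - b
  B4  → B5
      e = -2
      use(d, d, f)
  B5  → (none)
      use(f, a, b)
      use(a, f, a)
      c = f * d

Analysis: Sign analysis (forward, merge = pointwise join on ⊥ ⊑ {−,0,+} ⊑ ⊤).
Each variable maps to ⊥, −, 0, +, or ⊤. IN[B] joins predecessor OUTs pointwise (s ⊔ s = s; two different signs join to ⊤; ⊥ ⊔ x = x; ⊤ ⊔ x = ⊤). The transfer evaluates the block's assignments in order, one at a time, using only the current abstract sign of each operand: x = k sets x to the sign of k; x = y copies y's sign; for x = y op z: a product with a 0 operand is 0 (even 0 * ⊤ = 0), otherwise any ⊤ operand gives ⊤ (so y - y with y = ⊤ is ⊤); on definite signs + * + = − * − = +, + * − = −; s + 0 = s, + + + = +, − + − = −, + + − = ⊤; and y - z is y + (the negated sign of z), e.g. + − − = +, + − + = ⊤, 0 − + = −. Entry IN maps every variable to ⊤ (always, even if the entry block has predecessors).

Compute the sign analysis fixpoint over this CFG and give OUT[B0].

Per-block solution:
  B0: | IN=(all ⊤) | OUT={e:+; rest ⊤}
  B1: | IN={e:+; rest ⊤} | OUT=(all ⊤)
  B2: | IN=(all ⊤) | OUT=(all ⊤)
  B3: | IN=(all ⊤) | OUT=(all ⊤)
  B4: | IN=(all ⊤) | OUT={e:-; rest ⊤}
  B5: | IN=(all ⊤) | OUT=(all ⊤)

Merge at B0 (entry node, so the boundary value (all ⊤) is joined with the incoming edge(s)): IN[B0] = (all ⊤) ⊔ OUT[B3] = {a: ⊤, b: ⊤, c: ⊤, d: ⊤, e: ⊤, f: ⊤}
Applying B0's transfer function to that IN value gives OUT[B0] (row B0 above).

Answer: {a: ⊤, b: ⊤, c: ⊤, d: ⊤, e: +, f: ⊤}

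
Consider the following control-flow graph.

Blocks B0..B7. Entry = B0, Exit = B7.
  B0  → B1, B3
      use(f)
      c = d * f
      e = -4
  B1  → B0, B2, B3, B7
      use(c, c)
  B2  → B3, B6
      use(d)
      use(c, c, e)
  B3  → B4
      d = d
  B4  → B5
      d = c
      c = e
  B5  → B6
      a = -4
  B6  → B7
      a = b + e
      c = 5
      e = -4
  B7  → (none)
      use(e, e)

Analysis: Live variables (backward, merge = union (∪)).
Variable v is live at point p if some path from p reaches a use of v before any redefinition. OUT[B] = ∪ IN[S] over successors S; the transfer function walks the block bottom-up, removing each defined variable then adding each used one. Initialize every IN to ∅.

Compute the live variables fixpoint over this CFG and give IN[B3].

Answer: {b, c, d, e}

Trace:
Per-block solution:
  B0:   IN={b, d, f}   OUT={b, c, d, e, f}
  B1:   IN={b, c, d, e, f}   OUT={b, c, d, e, f}
  B2:   IN={b, c, d, e}   OUT={b, c, d, e}
  B3:   IN={b, c, d, e}   OUT={b, c, e}
  B4:   IN={b, c, e}   OUT={b, e}
  B5:   IN={b, e}   OUT={b, e}
  B6:   IN={b, e}   OUT={e}
  B7:   IN={e}   OUT={}

Merge at B3: OUT[B3] = IN[B4] = {b, c, e}
Applying B3's transfer function to that OUT value gives IN[B3] (row B3 above).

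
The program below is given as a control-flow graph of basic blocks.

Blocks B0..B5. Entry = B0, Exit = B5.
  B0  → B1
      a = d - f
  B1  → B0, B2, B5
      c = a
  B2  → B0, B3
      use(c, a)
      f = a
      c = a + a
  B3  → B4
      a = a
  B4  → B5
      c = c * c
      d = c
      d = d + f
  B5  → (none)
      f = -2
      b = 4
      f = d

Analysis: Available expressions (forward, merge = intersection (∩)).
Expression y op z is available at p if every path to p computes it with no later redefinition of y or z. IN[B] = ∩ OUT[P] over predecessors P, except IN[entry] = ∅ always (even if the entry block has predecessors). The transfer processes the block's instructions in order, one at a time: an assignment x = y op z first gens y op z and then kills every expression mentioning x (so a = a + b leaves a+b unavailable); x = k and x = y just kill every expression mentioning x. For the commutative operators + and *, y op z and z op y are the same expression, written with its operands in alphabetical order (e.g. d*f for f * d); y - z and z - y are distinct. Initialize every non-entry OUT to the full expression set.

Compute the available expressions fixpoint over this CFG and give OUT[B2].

Answer: {a+a}

Derivation:
Converged values:
  B0:   IN={}   OUT={d-f}
  B1:   IN={d-f}   OUT={d-f}
  B2:   IN={d-f}   OUT={a+a}
  B3:   IN={a+a}   OUT={}
  B4:   IN={}   OUT={}
  B5:   IN={}   OUT={}

Merge at B2: IN[B2] = OUT[B1] = {d-f}
Applying B2's transfer function to that IN value gives OUT[B2] (row B2 above).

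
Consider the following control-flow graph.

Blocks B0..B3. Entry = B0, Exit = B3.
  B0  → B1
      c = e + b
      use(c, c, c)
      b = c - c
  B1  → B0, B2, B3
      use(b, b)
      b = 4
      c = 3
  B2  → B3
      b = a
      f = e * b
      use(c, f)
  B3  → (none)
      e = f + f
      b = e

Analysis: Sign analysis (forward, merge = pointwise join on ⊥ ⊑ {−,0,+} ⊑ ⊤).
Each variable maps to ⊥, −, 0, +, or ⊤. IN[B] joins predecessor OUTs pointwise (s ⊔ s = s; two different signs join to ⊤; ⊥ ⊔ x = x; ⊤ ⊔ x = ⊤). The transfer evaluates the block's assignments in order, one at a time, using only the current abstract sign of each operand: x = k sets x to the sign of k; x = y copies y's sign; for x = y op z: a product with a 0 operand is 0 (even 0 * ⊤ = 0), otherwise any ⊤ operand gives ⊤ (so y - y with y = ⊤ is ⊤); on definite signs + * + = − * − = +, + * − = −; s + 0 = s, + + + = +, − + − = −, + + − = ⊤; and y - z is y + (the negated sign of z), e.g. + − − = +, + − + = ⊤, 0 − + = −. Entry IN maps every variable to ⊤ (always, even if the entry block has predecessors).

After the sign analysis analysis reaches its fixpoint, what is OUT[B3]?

Fixpoint table:
  B0:   IN=(all ⊤)   OUT=(all ⊤)
  B1:   IN=(all ⊤)   OUT={b:+, c:+; rest ⊤}
  B2:   IN={b:+, c:+; rest ⊤}   OUT={c:+; rest ⊤}
  B3:   IN={c:+; rest ⊤}   OUT={c:+; rest ⊤}

Merge at B3: IN[B3] = OUT[B1] ⊔ OUT[B2] = {a: ⊤, b: ⊤, c: +, d: ⊤, e: ⊤, f: ⊤}
Applying B3's transfer function to that IN value gives OUT[B3] (row B3 above).

Answer: {a: ⊤, b: ⊤, c: +, d: ⊤, e: ⊤, f: ⊤}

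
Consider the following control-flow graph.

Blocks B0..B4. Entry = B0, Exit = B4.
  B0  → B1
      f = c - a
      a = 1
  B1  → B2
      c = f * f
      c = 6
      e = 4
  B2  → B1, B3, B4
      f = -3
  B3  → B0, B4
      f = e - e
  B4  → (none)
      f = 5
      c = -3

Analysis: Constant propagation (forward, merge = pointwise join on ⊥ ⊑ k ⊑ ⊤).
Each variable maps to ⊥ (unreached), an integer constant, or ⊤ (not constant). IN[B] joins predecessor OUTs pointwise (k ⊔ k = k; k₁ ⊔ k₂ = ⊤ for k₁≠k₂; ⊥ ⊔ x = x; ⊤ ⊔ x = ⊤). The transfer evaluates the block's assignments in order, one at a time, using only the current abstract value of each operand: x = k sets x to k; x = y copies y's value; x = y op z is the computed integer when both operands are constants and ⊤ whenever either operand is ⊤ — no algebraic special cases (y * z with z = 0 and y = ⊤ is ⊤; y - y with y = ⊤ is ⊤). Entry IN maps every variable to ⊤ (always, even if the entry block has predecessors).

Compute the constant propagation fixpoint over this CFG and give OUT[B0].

Per-block solution:
  B0:   IN=(all ⊤)   OUT={a:1; rest ⊤}
  B1:   IN={a:1; rest ⊤}   OUT={a:1, c:6, e:4; rest ⊤}
  B2:   IN={a:1, c:6, e:4; rest ⊤}   OUT={a:1, c:6, e:4, f:-3; rest ⊤}
  B3:   IN={a:1, c:6, e:4, f:-3; rest ⊤}   OUT={a:1, c:6, e:4, f:0; rest ⊤}
  B4:   IN={a:1, c:6, e:4; rest ⊤}   OUT={a:1, c:-3, e:4, f:5; rest ⊤}

Merge at B0 (entry node, so the boundary value (all ⊤) is joined with the incoming edge(s)): IN[B0] = (all ⊤) ⊔ OUT[B3] = {a: ⊤, b: ⊤, c: ⊤, d: ⊤, e: ⊤, f: ⊤}
Applying B0's transfer function to that IN value gives OUT[B0] (row B0 above).

Answer: {a: 1, b: ⊤, c: ⊤, d: ⊤, e: ⊤, f: ⊤}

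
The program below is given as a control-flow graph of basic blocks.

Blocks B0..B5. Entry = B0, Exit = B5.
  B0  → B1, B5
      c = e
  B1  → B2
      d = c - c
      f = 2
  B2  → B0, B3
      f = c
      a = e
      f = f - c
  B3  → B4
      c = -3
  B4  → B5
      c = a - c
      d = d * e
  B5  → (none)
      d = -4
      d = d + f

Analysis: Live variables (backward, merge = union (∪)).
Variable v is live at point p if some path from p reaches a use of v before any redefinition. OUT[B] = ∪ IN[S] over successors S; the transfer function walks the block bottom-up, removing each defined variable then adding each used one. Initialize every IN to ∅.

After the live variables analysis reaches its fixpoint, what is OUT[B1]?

Answer: {c, d, e}

Trace:
Per-block solution:
  B0:  IN={e, f}  OUT={c, e, f}
  B1:  IN={c, e}  OUT={c, d, e}
  B2:  IN={c, d, e}  OUT={a, d, e, f}
  B3:  IN={a, d, e, f}  OUT={a, c, d, e, f}
  B4:  IN={a, c, d, e, f}  OUT={f}
  B5:  IN={f}  OUT={}

Merge at B1: OUT[B1] = IN[B2] = {c, d, e}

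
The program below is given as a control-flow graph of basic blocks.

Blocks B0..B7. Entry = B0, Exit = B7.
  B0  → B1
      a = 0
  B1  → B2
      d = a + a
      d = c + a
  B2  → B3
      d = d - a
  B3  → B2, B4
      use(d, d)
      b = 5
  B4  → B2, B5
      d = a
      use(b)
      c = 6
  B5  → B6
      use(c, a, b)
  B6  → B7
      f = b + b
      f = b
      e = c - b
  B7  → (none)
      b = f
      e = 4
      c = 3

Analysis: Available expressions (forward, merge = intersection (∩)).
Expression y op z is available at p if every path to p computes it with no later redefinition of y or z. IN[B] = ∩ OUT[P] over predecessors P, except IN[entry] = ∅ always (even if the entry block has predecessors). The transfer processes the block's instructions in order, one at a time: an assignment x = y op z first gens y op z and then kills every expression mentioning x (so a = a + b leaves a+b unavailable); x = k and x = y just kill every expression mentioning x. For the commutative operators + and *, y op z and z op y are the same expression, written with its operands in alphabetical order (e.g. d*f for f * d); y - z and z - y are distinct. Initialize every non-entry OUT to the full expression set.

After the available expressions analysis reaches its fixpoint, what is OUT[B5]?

Answer: {a+a}

Derivation:
Fixpoint table:
  B0:   IN={}   OUT={}
  B1:   IN={}   OUT={a+a, a+c}
  B2:   IN={a+a}   OUT={a+a}
  B3:   IN={a+a}   OUT={a+a}
  B4:   IN={a+a}   OUT={a+a}
  B5:   IN={a+a}   OUT={a+a}
  B6:   IN={a+a}   OUT={a+a, b+b, c-b}
  B7:   IN={a+a, b+b, c-b}   OUT={a+a}

Merge at B5: IN[B5] = OUT[B4] = {a+a}
Applying B5's transfer function to that IN value gives OUT[B5] (row B5 above).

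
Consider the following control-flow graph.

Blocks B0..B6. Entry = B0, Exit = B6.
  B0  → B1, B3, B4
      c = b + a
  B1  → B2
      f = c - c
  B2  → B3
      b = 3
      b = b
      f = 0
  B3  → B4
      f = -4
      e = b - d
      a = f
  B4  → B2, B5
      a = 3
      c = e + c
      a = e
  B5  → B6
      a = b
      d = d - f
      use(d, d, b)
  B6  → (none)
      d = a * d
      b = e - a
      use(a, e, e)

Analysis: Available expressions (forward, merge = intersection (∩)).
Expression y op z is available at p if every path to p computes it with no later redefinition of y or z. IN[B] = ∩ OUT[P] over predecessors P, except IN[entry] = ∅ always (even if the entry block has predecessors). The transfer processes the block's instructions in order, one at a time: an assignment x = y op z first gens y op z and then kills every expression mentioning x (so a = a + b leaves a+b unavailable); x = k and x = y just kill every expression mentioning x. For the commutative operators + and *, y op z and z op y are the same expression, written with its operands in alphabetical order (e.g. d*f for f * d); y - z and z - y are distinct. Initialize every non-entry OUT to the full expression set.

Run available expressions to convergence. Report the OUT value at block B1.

Answer: {a+b, c-c}

Trace:
Fixpoint table:
  B0:  IN={}  OUT={a+b}
  B1:  IN={a+b}  OUT={a+b, c-c}
  B2:  IN={}  OUT={}
  B3:  IN={}  OUT={b-d}
  B4:  IN={}  OUT={}
  B5:  IN={}  OUT={}
  B6:  IN={}  OUT={e-a}

Merge at B1: IN[B1] = OUT[B0] = {a+b}
Applying B1's transfer function to that IN value gives OUT[B1] (row B1 above).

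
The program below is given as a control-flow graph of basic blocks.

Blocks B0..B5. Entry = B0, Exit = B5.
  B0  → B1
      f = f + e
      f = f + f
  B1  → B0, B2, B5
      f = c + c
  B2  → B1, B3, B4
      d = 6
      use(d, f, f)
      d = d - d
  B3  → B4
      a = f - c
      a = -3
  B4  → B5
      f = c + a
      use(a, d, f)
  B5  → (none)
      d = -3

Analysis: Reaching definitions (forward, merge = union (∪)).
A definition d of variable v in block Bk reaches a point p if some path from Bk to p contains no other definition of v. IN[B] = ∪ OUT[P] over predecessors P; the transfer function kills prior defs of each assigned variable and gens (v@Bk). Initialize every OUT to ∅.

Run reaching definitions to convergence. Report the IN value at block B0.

Answer: {d@B2, f@B1}

Derivation:
Per-block solution:
  B0: | IN={d@B2, f@B1} | OUT={d@B2, f@B0}
  B1: | IN={d@B2, f@B0, f@B1} | OUT={d@B2, f@B1}
  B2: | IN={d@B2, f@B1} | OUT={d@B2, f@B1}
  B3: | IN={d@B2, f@B1} | OUT={a@B3, d@B2, f@B1}
  B4: | IN={a@B3, d@B2, f@B1} | OUT={a@B3, d@B2, f@B4}
  B5: | IN={a@B3, d@B2, f@B1, f@B4} | OUT={a@B3, d@B5, f@B1, f@B4}

Merge at B0 (entry node, so the boundary value {} is joined with the incoming edge(s)): IN[B0] = {} ⊔ OUT[B1] = {d@B2, f@B1}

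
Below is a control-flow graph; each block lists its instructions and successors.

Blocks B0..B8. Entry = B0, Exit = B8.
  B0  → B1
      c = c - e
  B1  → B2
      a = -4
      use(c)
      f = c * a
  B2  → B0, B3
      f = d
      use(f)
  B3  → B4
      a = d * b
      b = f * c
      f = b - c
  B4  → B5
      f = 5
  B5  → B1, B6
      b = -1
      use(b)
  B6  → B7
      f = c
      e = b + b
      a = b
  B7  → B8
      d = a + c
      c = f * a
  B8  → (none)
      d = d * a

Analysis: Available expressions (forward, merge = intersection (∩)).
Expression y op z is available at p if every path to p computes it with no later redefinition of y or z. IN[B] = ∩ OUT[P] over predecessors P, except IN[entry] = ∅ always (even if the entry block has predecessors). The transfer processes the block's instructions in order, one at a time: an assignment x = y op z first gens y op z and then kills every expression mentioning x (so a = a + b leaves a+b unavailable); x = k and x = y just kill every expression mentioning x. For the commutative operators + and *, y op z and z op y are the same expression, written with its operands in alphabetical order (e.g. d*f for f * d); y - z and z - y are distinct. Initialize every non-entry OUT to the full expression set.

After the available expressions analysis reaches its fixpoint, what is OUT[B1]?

Answer: {a*c}

Derivation:
Per-block solution:
  B0:  IN={}  OUT={}
  B1:  IN={}  OUT={a*c}
  B2:  IN={a*c}  OUT={a*c}
  B3:  IN={a*c}  OUT={b-c}
  B4:  IN={b-c}  OUT={b-c}
  B5:  IN={b-c}  OUT={}
  B6:  IN={}  OUT={b+b}
  B7:  IN={b+b}  OUT={a*f, b+b}
  B8:  IN={a*f, b+b}  OUT={a*f, b+b}

Merge at B1: IN[B1] = OUT[B0] ∩ OUT[B5] = {}
Applying B1's transfer function to that IN value gives OUT[B1] (row B1 above).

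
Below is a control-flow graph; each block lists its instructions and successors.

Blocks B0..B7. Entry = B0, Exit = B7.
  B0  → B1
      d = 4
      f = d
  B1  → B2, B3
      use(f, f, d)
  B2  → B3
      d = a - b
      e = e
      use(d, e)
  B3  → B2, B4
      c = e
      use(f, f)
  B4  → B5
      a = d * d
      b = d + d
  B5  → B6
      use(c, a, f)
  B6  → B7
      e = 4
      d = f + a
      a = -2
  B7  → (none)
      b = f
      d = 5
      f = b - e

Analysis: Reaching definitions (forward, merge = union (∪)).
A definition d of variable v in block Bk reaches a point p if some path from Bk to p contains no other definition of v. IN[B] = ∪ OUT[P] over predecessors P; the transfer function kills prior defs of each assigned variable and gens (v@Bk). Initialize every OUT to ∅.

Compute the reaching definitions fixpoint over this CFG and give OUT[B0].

Converged values:
  B0:  IN={}  OUT={d@B0, f@B0}
  B1:  IN={d@B0, f@B0}  OUT={d@B0, f@B0}
  B2:  IN={c@B3, d@B0, d@B2, e@B2, f@B0}  OUT={c@B3, d@B2, e@B2, f@B0}
  B3:  IN={c@B3, d@B0, d@B2, e@B2, f@B0}  OUT={c@B3, d@B0, d@B2, e@B2, f@B0}
  B4:  IN={c@B3, d@B0, d@B2, e@B2, f@B0}  OUT={a@B4, b@B4, c@B3, d@B0, d@B2, e@B2, f@B0}
  B5:  IN={a@B4, b@B4, c@B3, d@B0, d@B2, e@B2, f@B0}  OUT={a@B4, b@B4, c@B3, d@B0, d@B2, e@B2, f@B0}
  B6:  IN={a@B4, b@B4, c@B3, d@B0, d@B2, e@B2, f@B0}  OUT={a@B6, b@B4, c@B3, d@B6, e@B6, f@B0}
  B7:  IN={a@B6, b@B4, c@B3, d@B6, e@B6, f@B0}  OUT={a@B6, b@B7, c@B3, d@B7, e@B6, f@B7}

B0 is the boundary node: IN[B0] = {}
Applying B0's transfer function to that IN value gives OUT[B0] (row B0 above).

Answer: {d@B0, f@B0}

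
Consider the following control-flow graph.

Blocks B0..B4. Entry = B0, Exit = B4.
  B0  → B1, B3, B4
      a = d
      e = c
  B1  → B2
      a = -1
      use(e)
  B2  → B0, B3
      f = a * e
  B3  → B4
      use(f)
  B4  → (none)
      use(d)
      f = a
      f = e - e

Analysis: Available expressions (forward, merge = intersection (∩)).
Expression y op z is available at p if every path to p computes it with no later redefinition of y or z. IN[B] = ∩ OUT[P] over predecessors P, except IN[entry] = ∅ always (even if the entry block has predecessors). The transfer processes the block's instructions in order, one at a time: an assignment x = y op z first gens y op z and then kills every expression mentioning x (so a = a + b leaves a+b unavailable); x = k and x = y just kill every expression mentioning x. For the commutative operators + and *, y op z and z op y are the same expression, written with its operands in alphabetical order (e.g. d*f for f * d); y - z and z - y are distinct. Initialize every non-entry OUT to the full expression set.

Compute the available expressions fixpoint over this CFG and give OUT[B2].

Converged values:
  B0: | IN={} | OUT={}
  B1: | IN={} | OUT={}
  B2: | IN={} | OUT={a*e}
  B3: | IN={} | OUT={}
  B4: | IN={} | OUT={e-e}

Merge at B2: IN[B2] = OUT[B1] = {}
Applying B2's transfer function to that IN value gives OUT[B2] (row B2 above).

Answer: {a*e}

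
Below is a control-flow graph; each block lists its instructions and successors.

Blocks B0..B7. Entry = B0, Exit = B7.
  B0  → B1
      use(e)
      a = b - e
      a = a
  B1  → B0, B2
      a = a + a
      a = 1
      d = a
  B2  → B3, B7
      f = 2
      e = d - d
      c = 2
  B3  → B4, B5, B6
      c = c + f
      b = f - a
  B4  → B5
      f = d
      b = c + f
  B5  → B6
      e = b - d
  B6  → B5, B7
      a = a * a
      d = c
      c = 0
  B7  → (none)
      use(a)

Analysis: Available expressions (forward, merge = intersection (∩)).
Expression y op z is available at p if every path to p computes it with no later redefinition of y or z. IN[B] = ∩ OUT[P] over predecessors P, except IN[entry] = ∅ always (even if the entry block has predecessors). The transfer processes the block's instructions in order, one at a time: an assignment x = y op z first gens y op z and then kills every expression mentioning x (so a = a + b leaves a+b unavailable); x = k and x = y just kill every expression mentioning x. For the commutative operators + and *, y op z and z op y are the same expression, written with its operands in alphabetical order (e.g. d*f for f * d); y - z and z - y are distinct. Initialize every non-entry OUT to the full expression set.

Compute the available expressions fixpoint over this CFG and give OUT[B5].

Answer: {b-d}

Derivation:
Per-block solution:
  B0:   IN={}   OUT={b-e}
  B1:   IN={b-e}   OUT={b-e}
  B2:   IN={b-e}   OUT={d-d}
  B3:   IN={d-d}   OUT={d-d, f-a}
  B4:   IN={d-d, f-a}   OUT={c+f, d-d}
  B5:   IN={}   OUT={b-d}
  B6:   IN={}   OUT={}
  B7:   IN={}   OUT={}

Merge at B5: IN[B5] = OUT[B3] ∩ OUT[B4] ∩ OUT[B6] = {}
Applying B5's transfer function to that IN value gives OUT[B5] (row B5 above).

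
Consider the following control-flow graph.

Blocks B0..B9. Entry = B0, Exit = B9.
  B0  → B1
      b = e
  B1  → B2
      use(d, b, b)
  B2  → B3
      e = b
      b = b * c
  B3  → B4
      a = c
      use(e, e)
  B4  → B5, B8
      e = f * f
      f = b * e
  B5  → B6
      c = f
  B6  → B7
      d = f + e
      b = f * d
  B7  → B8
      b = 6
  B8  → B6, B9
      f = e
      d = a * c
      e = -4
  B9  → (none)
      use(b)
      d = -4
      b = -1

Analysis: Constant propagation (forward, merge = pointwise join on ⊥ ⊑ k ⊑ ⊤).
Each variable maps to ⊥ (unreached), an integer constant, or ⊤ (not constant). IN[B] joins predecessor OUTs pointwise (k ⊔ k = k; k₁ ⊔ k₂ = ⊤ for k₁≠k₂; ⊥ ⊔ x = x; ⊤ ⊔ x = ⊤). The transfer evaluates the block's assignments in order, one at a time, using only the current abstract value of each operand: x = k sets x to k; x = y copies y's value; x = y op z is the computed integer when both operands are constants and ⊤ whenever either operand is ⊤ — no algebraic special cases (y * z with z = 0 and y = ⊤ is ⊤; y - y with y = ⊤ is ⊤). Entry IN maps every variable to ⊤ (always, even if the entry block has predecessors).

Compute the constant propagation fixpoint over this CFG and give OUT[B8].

Answer: {a: ⊤, b: ⊤, c: ⊤, d: ⊤, e: -4, f: ⊤}

Working:
Converged values:
  B0: | IN=(all ⊤) | OUT=(all ⊤)
  B1: | IN=(all ⊤) | OUT=(all ⊤)
  B2: | IN=(all ⊤) | OUT=(all ⊤)
  B3: | IN=(all ⊤) | OUT=(all ⊤)
  B4: | IN=(all ⊤) | OUT=(all ⊤)
  B5: | IN=(all ⊤) | OUT=(all ⊤)
  B6: | IN=(all ⊤) | OUT=(all ⊤)
  B7: | IN=(all ⊤) | OUT={b:6; rest ⊤}
  B8: | IN=(all ⊤) | OUT={e:-4; rest ⊤}
  B9: | IN={e:-4; rest ⊤} | OUT={b:-1, d:-4, e:-4; rest ⊤}

Merge at B8: IN[B8] = OUT[B4] ⊔ OUT[B7] = {a: ⊤, b: ⊤, c: ⊤, d: ⊤, e: ⊤, f: ⊤}
Applying B8's transfer function to that IN value gives OUT[B8] (row B8 above).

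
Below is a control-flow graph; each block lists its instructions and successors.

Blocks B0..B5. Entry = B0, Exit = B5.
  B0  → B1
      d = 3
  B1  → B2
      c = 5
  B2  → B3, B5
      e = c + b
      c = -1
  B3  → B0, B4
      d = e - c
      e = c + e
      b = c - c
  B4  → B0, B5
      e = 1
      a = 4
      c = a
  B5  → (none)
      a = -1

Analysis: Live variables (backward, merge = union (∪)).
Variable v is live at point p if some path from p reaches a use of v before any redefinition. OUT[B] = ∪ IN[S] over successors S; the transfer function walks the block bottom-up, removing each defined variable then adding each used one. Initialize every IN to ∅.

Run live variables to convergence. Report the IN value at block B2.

Converged values:
  B0:   IN={b}   OUT={b}
  B1:   IN={b}   OUT={b, c}
  B2:   IN={b, c}   OUT={c, e}
  B3:   IN={c, e}   OUT={b}
  B4:   IN={b}   OUT={b}
  B5:   IN={}   OUT={}

Merge at B2: OUT[B2] = IN[B3] ⊔ IN[B5] = {c, e}
Applying B2's transfer function to that OUT value gives IN[B2] (row B2 above).

Answer: {b, c}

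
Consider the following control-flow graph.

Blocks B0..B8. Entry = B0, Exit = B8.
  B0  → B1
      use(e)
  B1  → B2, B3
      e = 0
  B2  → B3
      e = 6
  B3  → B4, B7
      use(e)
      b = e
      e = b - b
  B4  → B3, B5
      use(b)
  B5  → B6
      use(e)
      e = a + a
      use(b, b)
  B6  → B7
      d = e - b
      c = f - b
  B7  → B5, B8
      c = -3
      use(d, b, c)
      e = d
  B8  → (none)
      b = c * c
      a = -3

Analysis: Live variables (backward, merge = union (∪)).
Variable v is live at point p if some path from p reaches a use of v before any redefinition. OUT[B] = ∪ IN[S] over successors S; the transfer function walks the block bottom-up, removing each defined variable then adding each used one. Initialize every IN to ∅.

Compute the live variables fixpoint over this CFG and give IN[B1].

Answer: {a, d, f}

Trace:
Per-block solution:
  B0:   IN={a, d, e, f}   OUT={a, d, f}
  B1:   IN={a, d, f}   OUT={a, d, e, f}
  B2:   IN={a, d, f}   OUT={a, d, e, f}
  B3:   IN={a, d, e, f}   OUT={a, b, d, e, f}
  B4:   IN={a, b, d, e, f}   OUT={a, b, d, e, f}
  B5:   IN={a, b, e, f}   OUT={a, b, e, f}
  B6:   IN={a, b, e, f}   OUT={a, b, d, f}
  B7:   IN={a, b, d, f}   OUT={a, b, c, e, f}
  B8:   IN={c}   OUT={}

Merge at B1: OUT[B1] = IN[B2] ⊔ IN[B3] = {a, d, e, f}
Applying B1's transfer function to that OUT value gives IN[B1] (row B1 above).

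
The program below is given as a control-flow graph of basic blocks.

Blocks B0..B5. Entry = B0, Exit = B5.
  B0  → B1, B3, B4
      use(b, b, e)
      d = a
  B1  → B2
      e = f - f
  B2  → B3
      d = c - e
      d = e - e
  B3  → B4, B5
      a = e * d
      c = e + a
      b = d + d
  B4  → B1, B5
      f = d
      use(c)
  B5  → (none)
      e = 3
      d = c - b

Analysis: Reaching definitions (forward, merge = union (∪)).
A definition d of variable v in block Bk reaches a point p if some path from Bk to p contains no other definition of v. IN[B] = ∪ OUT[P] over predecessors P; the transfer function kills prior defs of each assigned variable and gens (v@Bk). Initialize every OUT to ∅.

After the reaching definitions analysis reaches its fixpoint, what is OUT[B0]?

Per-block solution:
  B0: | IN={} | OUT={d@B0}
  B1: | IN={a@B3, b@B3, c@B3, d@B0, d@B2, e@B1, f@B4} | OUT={a@B3, b@B3, c@B3, d@B0, d@B2, e@B1, f@B4}
  B2: | IN={a@B3, b@B3, c@B3, d@B0, d@B2, e@B1, f@B4} | OUT={a@B3, b@B3, c@B3, d@B2, e@B1, f@B4}
  B3: | IN={a@B3, b@B3, c@B3, d@B0, d@B2, e@B1, f@B4} | OUT={a@B3, b@B3, c@B3, d@B0, d@B2, e@B1, f@B4}
  B4: | IN={a@B3, b@B3, c@B3, d@B0, d@B2, e@B1, f@B4} | OUT={a@B3, b@B3, c@B3, d@B0, d@B2, e@B1, f@B4}
  B5: | IN={a@B3, b@B3, c@B3, d@B0, d@B2, e@B1, f@B4} | OUT={a@B3, b@B3, c@B3, d@B5, e@B5, f@B4}

B0 is the boundary node: IN[B0] = {}
Applying B0's transfer function to that IN value gives OUT[B0] (row B0 above).

Answer: {d@B0}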